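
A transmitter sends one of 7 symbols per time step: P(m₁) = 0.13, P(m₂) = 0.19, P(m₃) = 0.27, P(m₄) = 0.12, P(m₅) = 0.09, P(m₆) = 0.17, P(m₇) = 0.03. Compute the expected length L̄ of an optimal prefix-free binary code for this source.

2.66 bits/symbol

Repeatedly combine the two least-probable nodes; the expected code length is the sum of the merged weights.
merge 3/100 + 9/100 → 3/25
merge 3/25 + 3/25 → 6/25
merge 13/100 + 17/100 → 3/10
merge 19/100 + 6/25 → 43/100
merge 27/100 + 3/10 → 57/100
merge 43/100 + 57/100 → 1
L = 3/25 + 6/25 + 3/10 + 43/100 + 57/100 + 1 = 133/50 = 2.66 bits/symbol.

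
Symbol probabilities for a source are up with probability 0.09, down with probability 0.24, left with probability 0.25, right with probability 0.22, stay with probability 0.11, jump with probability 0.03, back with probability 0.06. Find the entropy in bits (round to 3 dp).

2.533 bits

H = −Σ pᵢ log₂ pᵢ.
−0.09·log₂(0.09) = 0.3127
−0.24·log₂(0.24) = 0.4941
−0.25·log₂(0.25) = 0.5000
−0.22·log₂(0.22) = 0.4806
−0.11·log₂(0.11) = 0.3503
−0.03·log₂(0.03) = 0.1518
−0.06·log₂(0.06) = 0.2435
Sum ≈ 2.5329 → 2.533 bits.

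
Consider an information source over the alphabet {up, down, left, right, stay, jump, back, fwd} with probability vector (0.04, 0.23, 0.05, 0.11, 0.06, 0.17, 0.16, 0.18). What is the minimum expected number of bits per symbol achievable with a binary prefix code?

2.83 bits/symbol

Repeatedly combine the two least-probable nodes; the expected code length is the sum of the merged weights.
merge 1/25 + 1/20 → 9/100
merge 3/50 + 9/100 → 3/20
merge 11/100 + 3/20 → 13/50
merge 4/25 + 17/100 → 33/100
merge 9/50 + 23/100 → 41/100
merge 13/50 + 33/100 → 59/100
merge 41/100 + 59/100 → 1
L = 9/100 + 3/20 + 13/50 + 33/100 + 41/100 + 59/100 + 1 = 283/100 = 2.83 bits/symbol.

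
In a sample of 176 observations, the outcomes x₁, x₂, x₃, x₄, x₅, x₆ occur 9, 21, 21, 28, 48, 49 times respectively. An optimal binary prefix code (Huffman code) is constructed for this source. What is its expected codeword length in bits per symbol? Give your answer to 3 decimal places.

Probabilities are the counts divided by 176.
Repeatedly combine the two least-probable nodes; the expected code length is the sum of the merged weights.
merge 9/176 + 21/176 → 15/88
merge 21/176 + 7/44 → 49/176
merge 15/88 + 3/11 → 39/88
merge 49/176 + 49/176 → 49/88
merge 39/88 + 49/88 → 1
L = 15/88 + 49/176 + 39/88 + 49/88 + 1 = 431/176 ≈ 2.449 bits/symbol.

2.449 bits/symbol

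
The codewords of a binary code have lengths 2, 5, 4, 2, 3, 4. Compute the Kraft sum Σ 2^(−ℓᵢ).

0.78125

With common denominator 2^5 = 32: Σ 2^(−ℓᵢ) = 8/32 + 1/32 + 2/32 + 8/32 + 4/32 + 2/32 = 25/32 = 0.78125.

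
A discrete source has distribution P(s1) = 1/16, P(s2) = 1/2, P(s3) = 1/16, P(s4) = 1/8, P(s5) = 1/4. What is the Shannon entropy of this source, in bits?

1.875 bits

Each probability is a power of 1/2, so log₂(1/p) is an integer.
H = Σ p·log₂(1/p) = 1/16·4 + 1/2·1 + 1/16·4 + 1/8·3 + 1/4·2 = 1.875 bits.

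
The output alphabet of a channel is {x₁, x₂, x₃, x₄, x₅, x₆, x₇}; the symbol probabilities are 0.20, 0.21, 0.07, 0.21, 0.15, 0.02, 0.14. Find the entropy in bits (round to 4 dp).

2.5991 bits

H = −Σ pᵢ log₂ pᵢ.
−0.20·log₂(0.20) = 0.4644
−0.21·log₂(0.21) = 0.4728
−0.07·log₂(0.07) = 0.2686
−0.21·log₂(0.21) = 0.4728
−0.15·log₂(0.15) = 0.4105
−0.02·log₂(0.02) = 0.1129
−0.14·log₂(0.14) = 0.3971
Sum ≈ 2.5991 → 2.5991 bits.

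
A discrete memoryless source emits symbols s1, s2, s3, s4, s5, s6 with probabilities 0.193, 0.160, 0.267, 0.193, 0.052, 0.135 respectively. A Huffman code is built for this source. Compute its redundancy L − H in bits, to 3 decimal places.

0.074 bits

Entropy H = −Σ p log₂ p ≈ 2.4596 bits.
Huffman merges: 13/250+27/200→187/1000; 4/25+187/1000→347/1000; 193/1000+193/1000→193/500; 267/1000+347/1000→307/500; 193/500+307/500→1. L = 1267/500 ≈ 2.5340.
L − H = 2.5340 − 2.4596 = 0.074 bits.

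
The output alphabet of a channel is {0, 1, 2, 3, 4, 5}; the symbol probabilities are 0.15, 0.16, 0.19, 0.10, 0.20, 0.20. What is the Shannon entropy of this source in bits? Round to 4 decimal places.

H = −Σ pᵢ log₂ pᵢ.
−0.15·log₂(0.15) = 0.4105
−0.16·log₂(0.16) = 0.4230
−0.19·log₂(0.19) = 0.4552
−0.10·log₂(0.10) = 0.3322
−0.20·log₂(0.20) = 0.4644
−0.20·log₂(0.20) = 0.4644
Sum ≈ 2.5498 → 2.5498 bits.

2.5498 bits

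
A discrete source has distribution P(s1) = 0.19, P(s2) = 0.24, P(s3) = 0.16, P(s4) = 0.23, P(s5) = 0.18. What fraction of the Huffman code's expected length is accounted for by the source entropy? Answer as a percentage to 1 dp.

Entropy H = −Σ p log₂ p ≈ 2.3054 bits.
Huffman merges: 4/25+9/50→17/50; 19/100+23/100→21/50; 6/25+17/50→29/50; 21/50+29/50→1. L = 117/50 ≈ 2.3400.
Efficiency = H/L = 2.3054/2.3400 = 98.5%.

98.5%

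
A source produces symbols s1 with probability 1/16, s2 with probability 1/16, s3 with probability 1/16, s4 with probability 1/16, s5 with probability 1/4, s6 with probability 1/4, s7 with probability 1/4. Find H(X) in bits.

2.5 bits

Each probability is a power of 1/2, so log₂(1/p) is an integer.
H = Σ p·log₂(1/p) = 1/16·4 + 1/16·4 + 1/16·4 + 1/16·4 + 1/4·2 + 1/4·2 + 1/4·2 = 2.5 bits.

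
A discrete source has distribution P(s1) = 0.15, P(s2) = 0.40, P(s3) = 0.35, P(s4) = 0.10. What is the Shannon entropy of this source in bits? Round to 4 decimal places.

H = −Σ pᵢ log₂ pᵢ.
−0.15·log₂(0.15) = 0.4105
−0.40·log₂(0.40) = 0.5288
−0.35·log₂(0.35) = 0.5301
−0.10·log₂(0.10) = 0.3322
Sum ≈ 1.8016 → 1.8016 bits.

1.8016 bits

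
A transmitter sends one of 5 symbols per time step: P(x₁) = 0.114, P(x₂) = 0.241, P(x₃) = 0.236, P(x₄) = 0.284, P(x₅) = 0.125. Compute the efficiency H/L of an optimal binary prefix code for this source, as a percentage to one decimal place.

99.8%

Entropy H = −Σ p log₂ p ≈ 2.2343 bits.
Huffman merges: 57/500+1/8→239/1000; 59/250+239/1000→19/40; 241/1000+71/250→21/40; 19/40+21/40→1. L = 2239/1000 ≈ 2.2390.
Efficiency = H/L = 2.2343/2.2390 = 99.8%.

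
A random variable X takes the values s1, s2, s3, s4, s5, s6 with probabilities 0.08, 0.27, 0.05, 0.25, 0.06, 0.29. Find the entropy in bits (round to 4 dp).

H = −Σ pᵢ log₂ pᵢ.
−0.08·log₂(0.08) = 0.2915
−0.27·log₂(0.27) = 0.5100
−0.05·log₂(0.05) = 0.2161
−0.25·log₂(0.25) = 0.5000
−0.06·log₂(0.06) = 0.2435
−0.29·log₂(0.29) = 0.5179
Sum ≈ 2.2791 → 2.2791 bits.

2.2791 bits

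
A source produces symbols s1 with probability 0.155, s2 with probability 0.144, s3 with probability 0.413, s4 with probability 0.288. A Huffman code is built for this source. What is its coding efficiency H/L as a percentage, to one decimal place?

Entropy H = −Σ p log₂ p ≈ 1.8636 bits.
Huffman merges: 18/125+31/200→299/1000; 36/125+299/1000→587/1000; 413/1000+587/1000→1. L = 943/500 ≈ 1.8860.
Efficiency = H/L = 1.8636/1.8860 = 98.8%.

98.8%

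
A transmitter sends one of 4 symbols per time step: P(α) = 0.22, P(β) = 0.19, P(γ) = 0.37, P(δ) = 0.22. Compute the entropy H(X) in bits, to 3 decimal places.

H = −Σ pᵢ log₂ pᵢ.
−0.22·log₂(0.22) = 0.4806
−0.19·log₂(0.19) = 0.4552
−0.37·log₂(0.37) = 0.5307
−0.22·log₂(0.22) = 0.4806
Sum ≈ 1.9471 → 1.947 bits.

1.947 bits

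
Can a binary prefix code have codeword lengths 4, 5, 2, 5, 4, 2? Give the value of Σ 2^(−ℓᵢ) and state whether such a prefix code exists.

0.6875; yes

With common denominator 2^5 = 32: Σ 2^(−ℓᵢ) = 2/32 + 1/32 + 8/32 + 1/32 + 2/32 + 8/32 = 22/32 = 0.6875.
Kraft's inequality requires Σ ≤ 1; here Σ = 0.6875 ≤ 1, so such a prefix code exists.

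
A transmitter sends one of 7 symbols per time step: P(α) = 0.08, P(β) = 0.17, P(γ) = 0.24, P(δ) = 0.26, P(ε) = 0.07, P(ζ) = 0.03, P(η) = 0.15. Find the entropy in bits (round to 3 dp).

2.556 bits

H = −Σ pᵢ log₂ pᵢ.
−0.08·log₂(0.08) = 0.2915
−0.17·log₂(0.17) = 0.4346
−0.24·log₂(0.24) = 0.4941
−0.26·log₂(0.26) = 0.5053
−0.07·log₂(0.07) = 0.2686
−0.03·log₂(0.03) = 0.1518
−0.15·log₂(0.15) = 0.4105
Sum ≈ 2.5564 → 2.556 bits.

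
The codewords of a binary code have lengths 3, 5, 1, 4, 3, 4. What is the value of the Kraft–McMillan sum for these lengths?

With common denominator 2^5 = 32: Σ 2^(−ℓᵢ) = 4/32 + 1/32 + 16/32 + 2/32 + 4/32 + 2/32 = 29/32 = 0.90625.

0.90625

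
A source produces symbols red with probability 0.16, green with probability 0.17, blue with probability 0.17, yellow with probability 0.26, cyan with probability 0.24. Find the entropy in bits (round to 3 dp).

H = −Σ pᵢ log₂ pᵢ.
−0.16·log₂(0.16) = 0.4230
−0.17·log₂(0.17) = 0.4346
−0.17·log₂(0.17) = 0.4346
−0.26·log₂(0.26) = 0.5053
−0.24·log₂(0.24) = 0.4941
Sum ≈ 2.2916 → 2.292 bits.

2.292 bits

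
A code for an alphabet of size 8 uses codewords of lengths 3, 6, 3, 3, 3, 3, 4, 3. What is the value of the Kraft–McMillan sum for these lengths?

0.828125

With common denominator 2^6 = 64: Σ 2^(−ℓᵢ) = 8/64 + 1/64 + 8/64 + 8/64 + 8/64 + 8/64 + 4/64 + 8/64 = 53/64 = 0.828125.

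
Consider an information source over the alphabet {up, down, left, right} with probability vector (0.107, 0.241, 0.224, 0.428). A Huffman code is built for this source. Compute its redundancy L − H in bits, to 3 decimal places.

Entropy H = −Σ p log₂ p ≈ 1.8472 bits.
Huffman merges: 107/1000+28/125→331/1000; 241/1000+331/1000→143/250; 107/250+143/250→1. L = 1903/1000 ≈ 1.9030.
L − H = 1.9030 − 1.8472 = 0.056 bits.

0.056 bits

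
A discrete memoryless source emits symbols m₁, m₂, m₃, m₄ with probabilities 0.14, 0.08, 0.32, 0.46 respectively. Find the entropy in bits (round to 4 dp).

1.7300 bits

H = −Σ pᵢ log₂ pᵢ.
−0.14·log₂(0.14) = 0.3971
−0.08·log₂(0.08) = 0.2915
−0.32·log₂(0.32) = 0.5260
−0.46·log₂(0.46) = 0.5153
Sum ≈ 1.7300 → 1.7300 bits.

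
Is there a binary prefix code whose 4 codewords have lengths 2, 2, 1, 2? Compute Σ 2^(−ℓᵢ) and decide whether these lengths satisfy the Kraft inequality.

With common denominator 2^2 = 4: Σ 2^(−ℓᵢ) = 1/4 + 1/4 + 2/4 + 1/4 = 5/4 = 1.25.
Kraft's inequality requires Σ ≤ 1; here Σ = 1.25 > 1, so no such prefix code exists.

1.25; no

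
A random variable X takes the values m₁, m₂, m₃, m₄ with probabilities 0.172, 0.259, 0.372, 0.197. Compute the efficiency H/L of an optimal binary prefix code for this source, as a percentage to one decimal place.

Entropy H = −Σ p log₂ p ≈ 1.9340 bits.
Huffman merges: 43/250+197/1000→369/1000; 259/1000+369/1000→157/250; 93/250+157/250→1. L = 1997/1000 ≈ 1.9970.
Efficiency = H/L = 1.9340/1.9970 = 96.8%.

96.8%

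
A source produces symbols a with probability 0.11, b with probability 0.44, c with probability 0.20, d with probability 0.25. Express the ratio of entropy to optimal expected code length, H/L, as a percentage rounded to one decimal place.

Entropy H = −Σ p log₂ p ≈ 1.8358 bits.
Huffman merges: 11/100+1/5→31/100; 1/4+31/100→14/25; 11/25+14/25→1. L = 187/100 ≈ 1.8700.
Efficiency = H/L = 1.8358/1.8700 = 98.2%.

98.2%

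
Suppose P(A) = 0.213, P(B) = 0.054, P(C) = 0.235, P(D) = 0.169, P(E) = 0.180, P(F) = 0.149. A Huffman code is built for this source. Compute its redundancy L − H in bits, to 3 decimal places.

Entropy H = −Σ p log₂ p ≈ 2.4816 bits.
Huffman merges: 27/500+149/1000→203/1000; 169/1000+9/50→349/1000; 203/1000+213/1000→52/125; 47/200+349/1000→73/125; 52/125+73/125→1. L = 319/125 ≈ 2.5520.
L − H = 2.5520 − 2.4816 = 0.070 bits.

0.070 bits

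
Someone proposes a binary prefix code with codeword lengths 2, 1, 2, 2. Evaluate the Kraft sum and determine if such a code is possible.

With common denominator 2^2 = 4: Σ 2^(−ℓᵢ) = 1/4 + 2/4 + 1/4 + 1/4 = 5/4 = 1.25.
Kraft's inequality requires Σ ≤ 1; here Σ = 1.25 > 1, so no such prefix code exists.

1.25; no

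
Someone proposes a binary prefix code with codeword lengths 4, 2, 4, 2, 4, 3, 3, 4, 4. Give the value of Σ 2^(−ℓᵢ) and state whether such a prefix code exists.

With common denominator 2^4 = 16: Σ 2^(−ℓᵢ) = 1/16 + 4/16 + 1/16 + 4/16 + 1/16 + 2/16 + 2/16 + 1/16 + 1/16 = 17/16 = 1.0625.
Kraft's inequality requires Σ ≤ 1; here Σ = 1.0625 > 1, so no such prefix code exists.

1.0625; no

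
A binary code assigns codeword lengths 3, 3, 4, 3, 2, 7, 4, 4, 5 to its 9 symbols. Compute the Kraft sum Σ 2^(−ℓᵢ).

0.8515625

With common denominator 2^7 = 128: Σ 2^(−ℓᵢ) = 16/128 + 16/128 + 8/128 + 16/128 + 32/128 + 1/128 + 8/128 + 8/128 + 4/128 = 109/128 = 0.8515625.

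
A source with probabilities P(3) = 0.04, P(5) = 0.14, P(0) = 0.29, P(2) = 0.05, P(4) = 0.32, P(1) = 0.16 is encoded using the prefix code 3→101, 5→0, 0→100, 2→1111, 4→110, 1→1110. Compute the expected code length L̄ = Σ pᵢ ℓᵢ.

L̄ = Σ pᵢ·ℓᵢ = 0.04·3 + 0.14·1 + 0.29·3 + 0.05·4 + 0.32·3 + 0.16·4 = 2.93 bits/symbol.

2.93 bits/symbol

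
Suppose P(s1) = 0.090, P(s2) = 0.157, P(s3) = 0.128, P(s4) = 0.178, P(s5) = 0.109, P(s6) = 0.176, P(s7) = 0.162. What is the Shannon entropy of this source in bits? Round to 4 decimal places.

H = −Σ pᵢ log₂ pᵢ.
−0.090·log₂(0.090) = 0.3127
−0.157·log₂(0.157) = 0.4194
−0.128·log₂(0.128) = 0.3796
−0.178·log₂(0.178) = 0.4432
−0.109·log₂(0.109) = 0.3485
−0.176·log₂(0.176) = 0.4411
−0.162·log₂(0.162) = 0.4254
Sum ≈ 2.7699 → 2.7699 bits.

2.7699 bits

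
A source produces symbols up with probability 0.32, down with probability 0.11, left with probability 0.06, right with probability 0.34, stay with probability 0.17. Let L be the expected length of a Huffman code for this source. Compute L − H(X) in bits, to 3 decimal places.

Entropy H = −Σ p log₂ p ≈ 2.0836 bits.
Huffman merges: 3/50+11/100→17/100; 17/100+17/100→17/50; 8/25+17/50→33/50; 17/50+33/50→1. L = 217/100 ≈ 2.1700.
L − H = 2.1700 − 2.0836 = 0.086 bits.

0.086 bits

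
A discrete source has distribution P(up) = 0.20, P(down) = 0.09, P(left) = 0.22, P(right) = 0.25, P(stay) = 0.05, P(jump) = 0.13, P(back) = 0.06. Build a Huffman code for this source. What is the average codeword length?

2.64 bits/symbol

Repeatedly combine the two least-probable nodes; the expected code length is the sum of the merged weights.
merge 1/20 + 3/50 → 11/100
merge 9/100 + 11/100 → 1/5
merge 13/100 + 1/5 → 33/100
merge 1/5 + 11/50 → 21/50
merge 1/4 + 33/100 → 29/50
merge 21/50 + 29/50 → 1
L = 11/100 + 1/5 + 33/100 + 21/50 + 29/50 + 1 = 66/25 = 2.64 bits/symbol.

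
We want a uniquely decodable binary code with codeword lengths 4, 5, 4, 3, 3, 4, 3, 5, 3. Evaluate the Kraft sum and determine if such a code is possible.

With common denominator 2^5 = 32: Σ 2^(−ℓᵢ) = 2/32 + 1/32 + 2/32 + 4/32 + 4/32 + 2/32 + 4/32 + 1/32 + 4/32 = 24/32 = 0.75.
Kraft's inequality requires Σ ≤ 1; here Σ = 0.75 ≤ 1, so such a prefix code exists.

0.75; yes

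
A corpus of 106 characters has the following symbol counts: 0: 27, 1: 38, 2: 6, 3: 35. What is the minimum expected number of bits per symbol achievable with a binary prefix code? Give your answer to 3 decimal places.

1.953 bits/symbol

Probabilities are the counts divided by 106.
Repeatedly combine the two least-probable nodes; the expected code length is the sum of the merged weights.
merge 3/53 + 27/106 → 33/106
merge 33/106 + 35/106 → 34/53
merge 19/53 + 34/53 → 1
L = 33/106 + 34/53 + 1 = 207/106 ≈ 1.953 bits/symbol.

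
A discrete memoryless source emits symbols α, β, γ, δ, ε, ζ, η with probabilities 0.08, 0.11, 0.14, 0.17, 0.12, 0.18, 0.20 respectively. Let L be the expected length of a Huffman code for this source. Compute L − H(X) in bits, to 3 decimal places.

0.050 bits

Entropy H = −Σ p log₂ p ≈ 2.7503 bits.
Huffman merges: 2/25+11/100→19/100; 3/25+7/50→13/50; 17/100+9/50→7/20; 19/100+1/5→39/100; 13/50+7/20→61/100; 39/100+61/100→1. L = 14/5 ≈ 2.8000.
L − H = 2.8000 − 2.7503 = 0.050 bits.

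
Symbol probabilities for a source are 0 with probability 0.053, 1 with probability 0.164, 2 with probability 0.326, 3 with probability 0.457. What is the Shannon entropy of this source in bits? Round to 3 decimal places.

1.696 bits

H = −Σ pᵢ log₂ pᵢ.
−0.053·log₂(0.053) = 0.2246
−0.164·log₂(0.164) = 0.4278
−0.326·log₂(0.326) = 0.5272
−0.457·log₂(0.457) = 0.5163
Sum ≈ 1.6958 → 1.696 bits.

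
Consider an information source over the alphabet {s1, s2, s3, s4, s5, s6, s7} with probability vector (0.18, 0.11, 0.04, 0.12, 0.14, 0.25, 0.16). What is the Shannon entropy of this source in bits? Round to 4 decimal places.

H = −Σ pᵢ log₂ pᵢ.
−0.18·log₂(0.18) = 0.4453
−0.11·log₂(0.11) = 0.3503
−0.04·log₂(0.04) = 0.1858
−0.12·log₂(0.12) = 0.3671
−0.14·log₂(0.14) = 0.3971
−0.25·log₂(0.25) = 0.5000
−0.16·log₂(0.16) = 0.4230
Sum ≈ 2.6685 → 2.6685 bits.

2.6685 bits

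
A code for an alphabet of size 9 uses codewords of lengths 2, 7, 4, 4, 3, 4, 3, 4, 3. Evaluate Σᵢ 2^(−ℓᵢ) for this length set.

With common denominator 2^7 = 128: Σ 2^(−ℓᵢ) = 32/128 + 1/128 + 8/128 + 8/128 + 16/128 + 8/128 + 16/128 + 8/128 + 16/128 = 113/128 = 0.8828125.

0.8828125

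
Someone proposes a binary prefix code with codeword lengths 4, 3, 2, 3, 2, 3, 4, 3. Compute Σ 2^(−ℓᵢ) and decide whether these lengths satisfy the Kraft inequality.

1.125; no

With common denominator 2^4 = 16: Σ 2^(−ℓᵢ) = 1/16 + 2/16 + 4/16 + 2/16 + 4/16 + 2/16 + 1/16 + 2/16 = 18/16 = 1.125.
Kraft's inequality requires Σ ≤ 1; here Σ = 1.125 > 1, so no such prefix code exists.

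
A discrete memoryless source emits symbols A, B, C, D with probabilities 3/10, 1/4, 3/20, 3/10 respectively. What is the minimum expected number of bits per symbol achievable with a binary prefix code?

Repeatedly combine the two least-probable nodes; the expected code length is the sum of the merged weights.
merge 3/20 + 1/4 → 2/5
merge 3/10 + 3/10 → 3/5
merge 2/5 + 3/5 → 1
L = 2/5 + 3/5 + 1 = 2 bits/symbol.

2 bits/symbol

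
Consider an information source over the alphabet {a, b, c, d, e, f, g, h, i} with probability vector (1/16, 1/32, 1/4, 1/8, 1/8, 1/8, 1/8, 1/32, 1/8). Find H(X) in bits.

2.9375 bits

Each probability is a power of 1/2, so log₂(1/p) is an integer.
H = Σ p·log₂(1/p) = 1/16·4 + 1/32·5 + 1/4·2 + 1/8·3 + 1/8·3 + 1/8·3 + 1/8·3 + 1/32·5 + 1/8·3 = 2.9375 bits.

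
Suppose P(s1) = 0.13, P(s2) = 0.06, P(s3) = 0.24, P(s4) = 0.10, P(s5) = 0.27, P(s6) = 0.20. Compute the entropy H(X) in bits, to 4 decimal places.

2.4269 bits

H = −Σ pᵢ log₂ pᵢ.
−0.13·log₂(0.13) = 0.3826
−0.06·log₂(0.06) = 0.2435
−0.24·log₂(0.24) = 0.4941
−0.10·log₂(0.10) = 0.3322
−0.27·log₂(0.27) = 0.5100
−0.20·log₂(0.20) = 0.4644
Sum ≈ 2.4269 → 2.4269 bits.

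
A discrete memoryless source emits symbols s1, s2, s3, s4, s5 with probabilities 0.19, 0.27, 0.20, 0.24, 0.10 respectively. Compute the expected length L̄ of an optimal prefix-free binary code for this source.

2.29 bits/symbol

Repeatedly combine the two least-probable nodes; the expected code length is the sum of the merged weights.
merge 1/10 + 19/100 → 29/100
merge 1/5 + 6/25 → 11/25
merge 27/100 + 29/100 → 14/25
merge 11/25 + 14/25 → 1
L = 29/100 + 11/25 + 14/25 + 1 = 229/100 = 2.29 bits/symbol.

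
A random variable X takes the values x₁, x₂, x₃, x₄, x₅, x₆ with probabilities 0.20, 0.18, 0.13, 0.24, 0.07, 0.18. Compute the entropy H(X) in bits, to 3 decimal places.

2.500 bits

H = −Σ pᵢ log₂ pᵢ.
−0.20·log₂(0.20) = 0.4644
−0.18·log₂(0.18) = 0.4453
−0.13·log₂(0.13) = 0.3826
−0.24·log₂(0.24) = 0.4941
−0.07·log₂(0.07) = 0.2686
−0.18·log₂(0.18) = 0.4453
Sum ≈ 2.5003 → 2.500 bits.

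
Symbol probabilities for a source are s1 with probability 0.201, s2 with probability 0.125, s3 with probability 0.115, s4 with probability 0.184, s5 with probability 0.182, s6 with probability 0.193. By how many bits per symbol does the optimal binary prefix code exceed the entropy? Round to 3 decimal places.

0.052 bits

Entropy H = −Σ p log₂ p ≈ 2.5539 bits.
Huffman merges: 23/200+1/8→6/25; 91/500+23/125→183/500; 193/1000+201/1000→197/500; 6/25+183/500→303/500; 197/500+303/500→1. L = 1303/500 ≈ 2.6060.
L − H = 2.6060 − 2.5539 = 0.052 bits.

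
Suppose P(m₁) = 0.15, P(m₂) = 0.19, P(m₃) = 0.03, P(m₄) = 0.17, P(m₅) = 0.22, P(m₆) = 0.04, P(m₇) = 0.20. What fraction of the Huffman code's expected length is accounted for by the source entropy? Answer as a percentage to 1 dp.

97.5%

Entropy H = −Σ p log₂ p ≈ 2.5828 bits.
Huffman merges: 3/100+1/25→7/100; 7/100+3/20→11/50; 17/100+19/100→9/25; 1/5+11/50→21/50; 11/50+9/25→29/50; 21/50+29/50→1. L = 53/20 ≈ 2.6500.
Efficiency = H/L = 2.5828/2.6500 = 97.5%.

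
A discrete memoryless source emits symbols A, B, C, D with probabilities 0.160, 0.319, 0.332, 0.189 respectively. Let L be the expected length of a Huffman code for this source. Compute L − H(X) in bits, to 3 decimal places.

0.069 bits

Entropy H = −Σ p log₂ p ≈ 1.9312 bits.
Huffman merges: 4/25+189/1000→349/1000; 319/1000+83/250→651/1000; 349/1000+651/1000→1. L = 2 ≈ 2.0000.
L − H = 2.0000 − 1.9312 = 0.069 bits.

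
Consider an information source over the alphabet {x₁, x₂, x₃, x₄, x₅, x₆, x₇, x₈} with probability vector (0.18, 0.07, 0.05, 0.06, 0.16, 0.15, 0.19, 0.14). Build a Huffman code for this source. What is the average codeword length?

Repeatedly combine the two least-probable nodes; the expected code length is the sum of the merged weights.
merge 1/20 + 3/50 → 11/100
merge 7/100 + 11/100 → 9/50
merge 7/50 + 3/20 → 29/100
merge 4/25 + 9/50 → 17/50
merge 9/50 + 19/100 → 37/100
merge 29/100 + 17/50 → 63/100
merge 37/100 + 63/100 → 1
L = 11/100 + 9/50 + 29/100 + 17/50 + 37/100 + 63/100 + 1 = 73/25 = 2.92 bits/symbol.

2.92 bits/symbol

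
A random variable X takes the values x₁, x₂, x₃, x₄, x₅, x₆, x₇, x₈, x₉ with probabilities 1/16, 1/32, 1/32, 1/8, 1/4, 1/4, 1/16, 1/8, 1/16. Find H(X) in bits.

2.8125 bits

Each probability is a power of 1/2, so log₂(1/p) is an integer.
H = Σ p·log₂(1/p) = 1/16·4 + 1/32·5 + 1/32·5 + 1/8·3 + 1/4·2 + 1/4·2 + 1/16·4 + 1/8·3 + 1/16·4 = 2.8125 bits.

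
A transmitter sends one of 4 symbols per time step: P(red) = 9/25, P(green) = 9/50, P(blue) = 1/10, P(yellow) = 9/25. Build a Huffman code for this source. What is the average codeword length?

Repeatedly combine the two least-probable nodes; the expected code length is the sum of the merged weights.
merge 1/10 + 9/50 → 7/25
merge 7/25 + 9/25 → 16/25
merge 9/25 + 16/25 → 1
L = 7/25 + 16/25 + 1 = 48/25 = 1.92 bits/symbol.

1.92 bits/symbol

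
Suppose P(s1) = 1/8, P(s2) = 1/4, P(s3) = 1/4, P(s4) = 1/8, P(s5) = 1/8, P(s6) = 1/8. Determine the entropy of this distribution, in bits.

Each probability is a power of 1/2, so log₂(1/p) is an integer.
H = Σ p·log₂(1/p) = 1/8·3 + 1/4·2 + 1/4·2 + 1/8·3 + 1/8·3 + 1/8·3 = 2.5 bits.

2.5 bits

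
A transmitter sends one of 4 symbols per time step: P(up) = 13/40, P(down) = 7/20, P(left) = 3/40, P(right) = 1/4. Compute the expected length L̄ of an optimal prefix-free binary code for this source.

Repeatedly combine the two least-probable nodes; the expected code length is the sum of the merged weights.
merge 3/40 + 1/4 → 13/40
merge 13/40 + 13/40 → 13/20
merge 7/20 + 13/20 → 1
L = 13/40 + 13/20 + 1 = 79/40 = 1.975 bits/symbol.

1.975 bits/symbol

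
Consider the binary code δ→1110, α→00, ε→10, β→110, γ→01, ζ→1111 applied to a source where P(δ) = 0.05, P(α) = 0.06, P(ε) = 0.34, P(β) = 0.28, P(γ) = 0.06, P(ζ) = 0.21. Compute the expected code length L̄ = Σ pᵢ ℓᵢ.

L̄ = Σ pᵢ·ℓᵢ = 0.05·4 + 0.06·2 + 0.34·2 + 0.28·3 + 0.06·2 + 0.21·4 = 2.8 bits/symbol.

2.8 bits/symbol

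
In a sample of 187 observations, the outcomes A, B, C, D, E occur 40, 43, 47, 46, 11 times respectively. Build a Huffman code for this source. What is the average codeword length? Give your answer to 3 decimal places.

Probabilities are the counts divided by 187.
Repeatedly combine the two least-probable nodes; the expected code length is the sum of the merged weights.
merge 1/17 + 40/187 → 3/11
merge 43/187 + 46/187 → 89/187
merge 47/187 + 3/11 → 98/187
merge 89/187 + 98/187 → 1
L = 3/11 + 89/187 + 98/187 + 1 = 25/11 ≈ 2.273 bits/symbol.

2.273 bits/symbol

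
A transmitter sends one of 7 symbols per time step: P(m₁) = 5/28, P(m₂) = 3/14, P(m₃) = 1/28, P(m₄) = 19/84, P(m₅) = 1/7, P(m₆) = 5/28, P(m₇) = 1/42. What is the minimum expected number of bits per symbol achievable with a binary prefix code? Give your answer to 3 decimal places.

Repeatedly combine the two least-probable nodes; the expected code length is the sum of the merged weights.
merge 1/42 + 1/28 → 5/84
merge 5/84 + 1/7 → 17/84
merge 5/28 + 5/28 → 5/14
merge 17/84 + 3/14 → 5/12
merge 19/84 + 5/14 → 7/12
merge 5/12 + 7/12 → 1
L = 5/84 + 17/84 + 5/14 + 5/12 + 7/12 + 1 = 55/21 ≈ 2.619 bits/symbol.

2.619 bits/symbol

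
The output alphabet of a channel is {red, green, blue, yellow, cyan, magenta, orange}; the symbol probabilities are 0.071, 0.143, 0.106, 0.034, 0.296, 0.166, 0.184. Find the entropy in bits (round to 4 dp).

H = −Σ pᵢ log₂ pᵢ.
−0.071·log₂(0.071) = 0.2709
−0.143·log₂(0.143) = 0.4012
−0.106·log₂(0.106) = 0.3432
−0.034·log₂(0.034) = 0.1659
−0.296·log₂(0.296) = 0.5199
−0.166·log₂(0.166) = 0.4301
−0.184·log₂(0.184) = 0.4494
Sum ≈ 2.5806 → 2.5806 bits.

2.5806 bits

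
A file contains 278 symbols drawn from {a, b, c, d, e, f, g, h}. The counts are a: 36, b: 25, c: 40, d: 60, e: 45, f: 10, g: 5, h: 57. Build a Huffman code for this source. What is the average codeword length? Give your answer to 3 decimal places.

Probabilities are the counts divided by 278.
Repeatedly combine the two least-probable nodes; the expected code length is the sum of the merged weights.
merge 5/278 + 5/139 → 15/278
merge 15/278 + 25/278 → 20/139
merge 18/139 + 20/139 → 38/139
merge 20/139 + 45/278 → 85/278
merge 57/278 + 30/139 → 117/278
merge 38/139 + 85/278 → 161/278
merge 117/278 + 161/278 → 1
L = 15/278 + 20/139 + 38/139 + 85/278 + 117/278 + 161/278 + 1 = 386/139 ≈ 2.777 bits/symbol.

2.777 bits/symbol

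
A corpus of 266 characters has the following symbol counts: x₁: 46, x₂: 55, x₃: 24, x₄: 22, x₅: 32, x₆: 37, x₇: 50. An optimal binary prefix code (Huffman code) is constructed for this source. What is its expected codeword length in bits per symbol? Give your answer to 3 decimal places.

Probabilities are the counts divided by 266.
Repeatedly combine the two least-probable nodes; the expected code length is the sum of the merged weights.
merge 11/133 + 12/133 → 23/133
merge 16/133 + 37/266 → 69/266
merge 23/133 + 23/133 → 46/133
merge 25/133 + 55/266 → 15/38
merge 69/266 + 46/133 → 23/38
merge 15/38 + 23/38 → 1
L = 23/133 + 69/266 + 46/133 + 15/38 + 23/38 + 1 = 739/266 ≈ 2.778 bits/symbol.

2.778 bits/symbol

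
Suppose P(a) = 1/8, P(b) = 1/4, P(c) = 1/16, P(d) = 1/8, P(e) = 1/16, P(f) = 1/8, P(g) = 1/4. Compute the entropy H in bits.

2.625 bits

Each probability is a power of 1/2, so log₂(1/p) is an integer.
H = Σ p·log₂(1/p) = 1/8·3 + 1/4·2 + 1/16·4 + 1/8·3 + 1/16·4 + 1/8·3 + 1/4·2 = 2.625 bits.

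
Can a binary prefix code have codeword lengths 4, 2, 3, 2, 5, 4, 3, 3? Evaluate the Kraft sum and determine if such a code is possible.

1.03125; no

With common denominator 2^5 = 32: Σ 2^(−ℓᵢ) = 2/32 + 8/32 + 4/32 + 8/32 + 1/32 + 2/32 + 4/32 + 4/32 = 33/32 = 1.03125.
Kraft's inequality requires Σ ≤ 1; here Σ = 1.03125 > 1, so no such prefix code exists.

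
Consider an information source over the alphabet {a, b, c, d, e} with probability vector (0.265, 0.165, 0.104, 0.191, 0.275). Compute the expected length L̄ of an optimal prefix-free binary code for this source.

2.269 bits/symbol

Repeatedly combine the two least-probable nodes; the expected code length is the sum of the merged weights.
merge 13/125 + 33/200 → 269/1000
merge 191/1000 + 53/200 → 57/125
merge 269/1000 + 11/40 → 68/125
merge 57/125 + 68/125 → 1
L = 269/1000 + 57/125 + 68/125 + 1 = 2269/1000 = 2.269 bits/symbol.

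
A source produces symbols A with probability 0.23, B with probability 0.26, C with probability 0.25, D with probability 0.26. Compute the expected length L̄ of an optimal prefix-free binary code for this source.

2 bits/symbol

Repeatedly combine the two least-probable nodes; the expected code length is the sum of the merged weights.
merge 23/100 + 1/4 → 12/25
merge 13/50 + 13/50 → 13/25
merge 12/25 + 13/25 → 1
L = 12/25 + 13/25 + 1 = 2 bits/symbol.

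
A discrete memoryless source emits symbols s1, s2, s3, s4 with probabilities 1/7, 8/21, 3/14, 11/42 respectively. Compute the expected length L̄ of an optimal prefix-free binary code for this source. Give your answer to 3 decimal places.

Repeatedly combine the two least-probable nodes; the expected code length is the sum of the merged weights.
merge 1/7 + 3/14 → 5/14
merge 11/42 + 5/14 → 13/21
merge 8/21 + 13/21 → 1
L = 5/14 + 13/21 + 1 = 83/42 ≈ 1.976 bits/symbol.

1.976 bits/symbol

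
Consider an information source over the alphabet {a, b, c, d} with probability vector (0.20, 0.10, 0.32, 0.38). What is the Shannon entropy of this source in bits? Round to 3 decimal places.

1.853 bits

H = −Σ pᵢ log₂ pᵢ.
−0.20·log₂(0.20) = 0.4644
−0.10·log₂(0.10) = 0.3322
−0.32·log₂(0.32) = 0.5260
−0.38·log₂(0.38) = 0.5305
Sum ≈ 1.8531 → 1.853 bits.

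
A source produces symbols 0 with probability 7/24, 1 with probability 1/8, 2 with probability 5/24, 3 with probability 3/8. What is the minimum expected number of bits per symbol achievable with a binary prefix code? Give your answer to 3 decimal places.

Repeatedly combine the two least-probable nodes; the expected code length is the sum of the merged weights.
merge 1/8 + 5/24 → 1/3
merge 7/24 + 1/3 → 5/8
merge 3/8 + 5/8 → 1
L = 1/3 + 5/8 + 1 = 47/24 ≈ 1.958 bits/symbol.

1.958 bits/symbol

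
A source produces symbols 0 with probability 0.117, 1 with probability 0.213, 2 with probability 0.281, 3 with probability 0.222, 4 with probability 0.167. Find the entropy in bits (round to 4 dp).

H = −Σ pᵢ log₂ pᵢ.
−0.117·log₂(0.117) = 0.3622
−0.213·log₂(0.213) = 0.4752
−0.281·log₂(0.281) = 0.5146
−0.222·log₂(0.222) = 0.4820
−0.167·log₂(0.167) = 0.4312
Sum ≈ 2.2652 → 2.2652 bits.

2.2652 bits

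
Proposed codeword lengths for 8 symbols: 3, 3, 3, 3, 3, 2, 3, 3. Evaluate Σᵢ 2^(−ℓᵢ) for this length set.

With common denominator 2^3 = 8: Σ 2^(−ℓᵢ) = 1/8 + 1/8 + 1/8 + 1/8 + 1/8 + 2/8 + 1/8 + 1/8 = 9/8 = 1.125.

1.125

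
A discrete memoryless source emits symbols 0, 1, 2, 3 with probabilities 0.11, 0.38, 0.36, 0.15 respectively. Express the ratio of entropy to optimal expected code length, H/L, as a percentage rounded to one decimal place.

96.9%

Entropy H = −Σ p log₂ p ≈ 1.8219 bits.
Huffman merges: 11/100+3/20→13/50; 13/50+9/25→31/50; 19/50+31/50→1. L = 47/25 ≈ 1.8800.
Efficiency = H/L = 1.8219/1.8800 = 96.9%.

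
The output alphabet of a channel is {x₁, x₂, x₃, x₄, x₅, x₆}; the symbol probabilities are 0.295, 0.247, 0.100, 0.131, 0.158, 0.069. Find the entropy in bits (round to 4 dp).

2.4209 bits

H = −Σ pᵢ log₂ pᵢ.
−0.295·log₂(0.295) = 0.5196
−0.247·log₂(0.247) = 0.4983
−0.100·log₂(0.100) = 0.3322
−0.131·log₂(0.131) = 0.3841
−0.158·log₂(0.158) = 0.4206
−0.069·log₂(0.069) = 0.2662
Sum ≈ 2.4209 → 2.4209 bits.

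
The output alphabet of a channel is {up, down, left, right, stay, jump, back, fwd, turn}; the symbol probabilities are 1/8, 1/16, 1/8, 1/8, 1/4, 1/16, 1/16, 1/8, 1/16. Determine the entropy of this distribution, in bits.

3 bits

Each probability is a power of 1/2, so log₂(1/p) is an integer.
H = Σ p·log₂(1/p) = 1/8·3 + 1/16·4 + 1/8·3 + 1/8·3 + 1/4·2 + 1/16·4 + 1/16·4 + 1/8·3 + 1/16·4 = 3 bits.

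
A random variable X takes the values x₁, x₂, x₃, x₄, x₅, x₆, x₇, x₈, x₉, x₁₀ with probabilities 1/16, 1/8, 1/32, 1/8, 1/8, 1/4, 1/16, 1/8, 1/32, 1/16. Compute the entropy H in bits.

Each probability is a power of 1/2, so log₂(1/p) is an integer.
H = Σ p·log₂(1/p) = 1/16·4 + 1/8·3 + 1/32·5 + 1/8·3 + 1/8·3 + 1/4·2 + 1/16·4 + 1/8·3 + 1/32·5 + 1/16·4 = 3.0625 bits.

3.0625 bits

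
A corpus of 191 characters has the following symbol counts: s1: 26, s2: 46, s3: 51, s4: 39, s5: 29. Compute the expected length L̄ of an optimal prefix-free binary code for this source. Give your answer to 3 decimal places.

2.288 bits/symbol

Probabilities are the counts divided by 191.
Repeatedly combine the two least-probable nodes; the expected code length is the sum of the merged weights.
merge 26/191 + 29/191 → 55/191
merge 39/191 + 46/191 → 85/191
merge 51/191 + 55/191 → 106/191
merge 85/191 + 106/191 → 1
L = 55/191 + 85/191 + 106/191 + 1 = 437/191 ≈ 2.288 bits/symbol.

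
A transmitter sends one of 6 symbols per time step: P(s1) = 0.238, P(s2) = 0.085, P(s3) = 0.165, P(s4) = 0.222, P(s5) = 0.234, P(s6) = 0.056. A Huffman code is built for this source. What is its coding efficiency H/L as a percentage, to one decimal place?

Entropy H = −Σ p log₂ p ≈ 2.4293 bits.
Huffman merges: 7/125+17/200→141/1000; 141/1000+33/200→153/500; 111/500+117/500→57/125; 119/500+153/500→68/125; 57/125+68/125→1. L = 2447/1000 ≈ 2.4470.
Efficiency = H/L = 2.4293/2.4470 = 99.3%.

99.3%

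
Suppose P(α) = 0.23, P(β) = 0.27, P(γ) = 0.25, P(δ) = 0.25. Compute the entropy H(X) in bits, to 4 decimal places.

1.9977 bits

H = −Σ pᵢ log₂ pᵢ.
−0.23·log₂(0.23) = 0.4877
−0.27·log₂(0.27) = 0.5100
−0.25·log₂(0.25) = 0.5000
−0.25·log₂(0.25) = 0.5000
Sum ≈ 1.9977 → 1.9977 bits.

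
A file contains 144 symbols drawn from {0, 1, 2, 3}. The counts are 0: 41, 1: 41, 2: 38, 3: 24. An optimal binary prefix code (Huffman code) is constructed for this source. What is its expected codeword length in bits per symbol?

Probabilities are the counts divided by 144.
Repeatedly combine the two least-probable nodes; the expected code length is the sum of the merged weights.
merge 1/6 + 19/72 → 31/72
merge 41/144 + 41/144 → 41/72
merge 31/72 + 41/72 → 1
L = 31/72 + 41/72 + 1 = 2 bits/symbol.

2 bits/symbol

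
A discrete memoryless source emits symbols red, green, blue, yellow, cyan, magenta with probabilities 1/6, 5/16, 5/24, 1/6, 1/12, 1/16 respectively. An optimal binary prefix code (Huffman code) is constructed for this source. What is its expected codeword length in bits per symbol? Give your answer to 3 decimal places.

Repeatedly combine the two least-probable nodes; the expected code length is the sum of the merged weights.
merge 1/16 + 1/12 → 7/48
merge 7/48 + 1/6 → 5/16
merge 1/6 + 5/24 → 3/8
merge 5/16 + 5/16 → 5/8
merge 3/8 + 5/8 → 1
L = 7/48 + 5/16 + 3/8 + 5/8 + 1 = 59/24 ≈ 2.458 bits/symbol.

2.458 bits/symbol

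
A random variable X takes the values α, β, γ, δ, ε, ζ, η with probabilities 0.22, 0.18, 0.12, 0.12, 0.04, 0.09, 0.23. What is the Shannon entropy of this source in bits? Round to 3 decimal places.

2.646 bits

H = −Σ pᵢ log₂ pᵢ.
−0.22·log₂(0.22) = 0.4806
−0.18·log₂(0.18) = 0.4453
−0.12·log₂(0.12) = 0.3671
−0.12·log₂(0.12) = 0.3671
−0.04·log₂(0.04) = 0.1858
−0.09·log₂(0.09) = 0.3127
−0.23·log₂(0.23) = 0.4877
Sum ≈ 2.6461 → 2.646 bits.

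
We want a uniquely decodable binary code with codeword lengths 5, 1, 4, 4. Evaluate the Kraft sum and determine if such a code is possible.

0.65625; yes

With common denominator 2^5 = 32: Σ 2^(−ℓᵢ) = 1/32 + 16/32 + 2/32 + 2/32 = 21/32 = 0.65625.
Kraft's inequality requires Σ ≤ 1; here Σ = 0.65625 ≤ 1, so such a prefix code exists.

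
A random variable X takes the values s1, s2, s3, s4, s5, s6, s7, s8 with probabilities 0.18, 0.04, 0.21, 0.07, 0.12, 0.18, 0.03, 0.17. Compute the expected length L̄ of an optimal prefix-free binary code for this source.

2.82 bits/symbol

Repeatedly combine the two least-probable nodes; the expected code length is the sum of the merged weights.
merge 3/100 + 1/25 → 7/100
merge 7/100 + 7/100 → 7/50
merge 3/25 + 7/50 → 13/50
merge 17/100 + 9/50 → 7/20
merge 9/50 + 21/100 → 39/100
merge 13/50 + 7/20 → 61/100
merge 39/100 + 61/100 → 1
L = 7/100 + 7/50 + 13/50 + 7/20 + 39/100 + 61/100 + 1 = 141/50 = 2.82 bits/symbol.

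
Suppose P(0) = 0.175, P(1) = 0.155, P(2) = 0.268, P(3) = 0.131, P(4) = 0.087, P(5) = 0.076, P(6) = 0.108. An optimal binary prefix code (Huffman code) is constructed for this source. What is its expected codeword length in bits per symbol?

Repeatedly combine the two least-probable nodes; the expected code length is the sum of the merged weights.
merge 19/250 + 87/1000 → 163/1000
merge 27/250 + 131/1000 → 239/1000
merge 31/200 + 163/1000 → 159/500
merge 7/40 + 239/1000 → 207/500
merge 67/250 + 159/500 → 293/500
merge 207/500 + 293/500 → 1
L = 163/1000 + 239/1000 + 159/500 + 207/500 + 293/500 + 1 = 68/25 = 2.72 bits/symbol.

2.72 bits/symbol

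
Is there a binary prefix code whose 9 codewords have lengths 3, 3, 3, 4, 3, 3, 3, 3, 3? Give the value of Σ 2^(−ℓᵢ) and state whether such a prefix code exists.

1.0625; no

With common denominator 2^4 = 16: Σ 2^(−ℓᵢ) = 2/16 + 2/16 + 2/16 + 1/16 + 2/16 + 2/16 + 2/16 + 2/16 + 2/16 = 17/16 = 1.0625.
Kraft's inequality requires Σ ≤ 1; here Σ = 1.0625 > 1, so no such prefix code exists.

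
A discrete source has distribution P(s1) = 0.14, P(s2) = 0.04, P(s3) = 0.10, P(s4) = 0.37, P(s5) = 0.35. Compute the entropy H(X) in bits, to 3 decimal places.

H = −Σ pᵢ log₂ pᵢ.
−0.14·log₂(0.14) = 0.3971
−0.04·log₂(0.04) = 0.1858
−0.10·log₂(0.10) = 0.3322
−0.37·log₂(0.37) = 0.5307
−0.35·log₂(0.35) = 0.5301
Sum ≈ 1.9759 → 1.976 bits.

1.976 bits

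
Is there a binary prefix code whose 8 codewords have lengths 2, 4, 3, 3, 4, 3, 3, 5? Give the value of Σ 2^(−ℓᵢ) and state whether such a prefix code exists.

With common denominator 2^5 = 32: Σ 2^(−ℓᵢ) = 8/32 + 2/32 + 4/32 + 4/32 + 2/32 + 4/32 + 4/32 + 1/32 = 29/32 = 0.90625.
Kraft's inequality requires Σ ≤ 1; here Σ = 0.90625 ≤ 1, so such a prefix code exists.

0.90625; yes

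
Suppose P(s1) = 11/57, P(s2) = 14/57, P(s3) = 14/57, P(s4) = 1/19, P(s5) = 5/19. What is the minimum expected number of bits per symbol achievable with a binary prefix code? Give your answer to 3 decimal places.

Repeatedly combine the two least-probable nodes; the expected code length is the sum of the merged weights.
merge 1/19 + 11/57 → 14/57
merge 14/57 + 14/57 → 28/57
merge 14/57 + 5/19 → 29/57
merge 28/57 + 29/57 → 1
L = 14/57 + 28/57 + 29/57 + 1 = 128/57 ≈ 2.246 bits/symbol.

2.246 bits/symbol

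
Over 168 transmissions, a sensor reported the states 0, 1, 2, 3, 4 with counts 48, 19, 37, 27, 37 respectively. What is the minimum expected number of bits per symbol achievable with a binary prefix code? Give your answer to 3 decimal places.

2.274 bits/symbol

Probabilities are the counts divided by 168.
Repeatedly combine the two least-probable nodes; the expected code length is the sum of the merged weights.
merge 19/168 + 9/56 → 23/84
merge 37/168 + 37/168 → 37/84
merge 23/84 + 2/7 → 47/84
merge 37/84 + 47/84 → 1
L = 23/84 + 37/84 + 47/84 + 1 = 191/84 ≈ 2.274 bits/symbol.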